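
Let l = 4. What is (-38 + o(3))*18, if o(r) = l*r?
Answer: -468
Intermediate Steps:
o(r) = 4*r
(-38 + o(3))*18 = (-38 + 4*3)*18 = (-38 + 12)*18 = -26*18 = -468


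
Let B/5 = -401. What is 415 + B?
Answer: -1590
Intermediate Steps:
B = -2005 (B = 5*(-401) = -2005)
415 + B = 415 - 2005 = -1590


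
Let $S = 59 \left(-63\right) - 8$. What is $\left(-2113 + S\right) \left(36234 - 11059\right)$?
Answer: $-146971650$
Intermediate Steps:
$S = -3725$ ($S = -3717 - 8 = -3725$)
$\left(-2113 + S\right) \left(36234 - 11059\right) = \left(-2113 - 3725\right) \left(36234 - 11059\right) = \left(-5838\right) 25175 = -146971650$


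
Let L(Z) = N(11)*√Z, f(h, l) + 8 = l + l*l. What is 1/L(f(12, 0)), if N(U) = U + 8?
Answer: -I*√2/76 ≈ -0.018608*I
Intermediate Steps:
N(U) = 8 + U
f(h, l) = -8 + l + l² (f(h, l) = -8 + (l + l*l) = -8 + (l + l²) = -8 + l + l²)
L(Z) = 19*√Z (L(Z) = (8 + 11)*√Z = 19*√Z)
1/L(f(12, 0)) = 1/(19*√(-8 + 0 + 0²)) = 1/(19*√(-8 + 0 + 0)) = 1/(19*√(-8)) = 1/(19*(2*I*√2)) = 1/(38*I*√2) = -I*√2/76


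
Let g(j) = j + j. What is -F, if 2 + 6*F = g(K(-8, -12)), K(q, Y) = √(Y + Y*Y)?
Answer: ⅓ - 2*√33/3 ≈ -3.4964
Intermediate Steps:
K(q, Y) = √(Y + Y²)
g(j) = 2*j
F = -⅓ + 2*√33/3 (F = -⅓ + (2*√(-12*(1 - 12)))/6 = -⅓ + (2*√(-12*(-11)))/6 = -⅓ + (2*√132)/6 = -⅓ + (2*(2*√33))/6 = -⅓ + (4*√33)/6 = -⅓ + 2*√33/3 ≈ 3.4964)
-F = -(-⅓ + 2*√33/3) = ⅓ - 2*√33/3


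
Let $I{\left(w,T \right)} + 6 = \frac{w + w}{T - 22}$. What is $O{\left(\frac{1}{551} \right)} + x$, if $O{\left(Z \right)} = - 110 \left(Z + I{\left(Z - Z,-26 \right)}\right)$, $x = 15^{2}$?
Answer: $\frac{487525}{551} \approx 884.8$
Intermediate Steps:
$I{\left(w,T \right)} = -6 + \frac{2 w}{-22 + T}$ ($I{\left(w,T \right)} = -6 + \frac{w + w}{T - 22} = -6 + \frac{2 w}{-22 + T}$)
$x = 225$
$O{\left(Z \right)} = 660 - 110 Z$ ($O{\left(Z \right)} = - 110 \left(Z + \frac{2 \left(66 + \left(Z - Z\right) - -78\right)}{-22 - 26}\right) = - 110 \left(Z + \frac{2 \left(66 + 0 + 78\right)}{-48}\right) = - 110 \left(Z + 2 \left(- \frac{1}{48}\right) 144\right) = - 110 \left(Z - 6\right) = - 110 \left(-6 + Z\right) = 660 - 110 Z$)
$O{\left(\frac{1}{551} \right)} + x = \left(660 - \frac{110}{551}\right) + 225 = \frac{363550}{551} + 225 = \frac{487525}{551}$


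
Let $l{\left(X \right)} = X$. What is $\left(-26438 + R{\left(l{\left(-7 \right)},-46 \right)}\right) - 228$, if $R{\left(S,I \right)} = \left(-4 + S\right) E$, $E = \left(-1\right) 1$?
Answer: $-26655$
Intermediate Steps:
$E = -1$
$R{\left(S,I \right)} = 4 - S$ ($R{\left(S,I \right)} = \left(-4 + S\right) \left(-1\right) = 4 - S$)
$\left(-26438 + R{\left(l{\left(-7 \right)},-46 \right)}\right) - 228 = \left(-26438 + \left(4 - -7\right)\right) - 228 = \left(-26438 + \left(4 + 7\right)\right) - 228 = \left(-26438 + 11\right) - 228 = -26427 - 228 = -26655$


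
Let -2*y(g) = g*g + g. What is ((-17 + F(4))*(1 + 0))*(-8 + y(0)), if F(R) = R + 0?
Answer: 104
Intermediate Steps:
F(R) = R
y(g) = -g/2 - g**2/2 (y(g) = -(g*g + g)/2 = -(g**2 + g)/2 = -(g + g**2)/2 = -g/2 - g**2/2)
((-17 + F(4))*(1 + 0))*(-8 + y(0)) = ((-17 + 4)*(1 + 0))*(-8 - 1/2*0*(1 + 0)) = (-13*1)*(-8 - 1/2*0*1) = -13*(-8 + 0) = -13*(-8) = 104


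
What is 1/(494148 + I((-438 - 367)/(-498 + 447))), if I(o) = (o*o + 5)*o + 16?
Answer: 132651/66083477914 ≈ 2.0073e-6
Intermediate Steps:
I(o) = 16 + o*(5 + o**2) (I(o) = (o**2 + 5)*o + 16 = (5 + o**2)*o + 16 = o*(5 + o**2) + 16 = 16 + o*(5 + o**2))
1/(494148 + I((-438 - 367)/(-498 + 447))) = 1/(494148 + (16 + ((-438 - 367)/(-498 + 447))**3 + 5*((-438 - 367)/(-498 + 447)))) = 1/(494148 + (16 + (-805/(-51))**3 + 5*(-805/(-51)))) = 1/(494148 + (16 + (-805*(-1/51))**3 + 5*(-805*(-1/51)))) = 1/(494148 + (16 + (805/51)**3 + 5*(805/51))) = 1/(494148 + (16 + 521660125/132651 + 4025/51)) = 1/(494148 + 534251566/132651) = 1/(66083477914/132651) = 132651/66083477914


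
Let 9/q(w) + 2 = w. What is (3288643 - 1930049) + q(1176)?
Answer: 1594989365/1174 ≈ 1.3586e+6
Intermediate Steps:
q(w) = 9/(-2 + w)
(3288643 - 1930049) + q(1176) = (3288643 - 1930049) + 9/(-2 + 1176) = 1358594 + 9/1174 = 1594989365/1174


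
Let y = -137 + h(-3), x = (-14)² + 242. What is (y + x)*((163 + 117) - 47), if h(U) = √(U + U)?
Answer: 70133 + 233*I*√6 ≈ 70133.0 + 570.73*I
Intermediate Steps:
h(U) = √2*√U (h(U) = √(2*U) = √2*√U)
x = 438 (x = 196 + 242 = 438)
y = -137 + I*√6 (y = -137 + √2*√(-3) = -137 + √2*(I*√3) = -137 + I*√6 ≈ -137.0 + 2.4495*I)
(y + x)*((163 + 117) - 47) = ((-137 + I*√6) + 438)*((163 + 117) - 47) = (301 + I*√6)*(280 - 47) = (301 + I*√6)*233 = 70133 + 233*I*√6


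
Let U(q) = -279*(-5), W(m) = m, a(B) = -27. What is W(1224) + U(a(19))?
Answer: 2619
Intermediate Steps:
U(q) = 1395
W(1224) + U(a(19)) = 1224 + 1395 = 2619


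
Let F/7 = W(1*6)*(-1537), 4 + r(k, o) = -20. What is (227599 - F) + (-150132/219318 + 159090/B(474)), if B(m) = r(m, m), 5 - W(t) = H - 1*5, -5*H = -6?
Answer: 230758186477/731060 ≈ 3.1565e+5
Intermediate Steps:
H = 6/5 (H = -1/5*(-6) = 6/5 ≈ 1.2000)
r(k, o) = -24 (r(k, o) = -4 - 20 = -24)
W(t) = 44/5 (W(t) = 5 - (6/5 - 1*5) = 5 - (6/5 - 5) = 5 - 1*(-19/5) = 5 + 19/5 = 44/5)
B(m) = -24
F = -473396/5 (F = 7*((44/5)*(-1537)) = 7*(-67628/5) = -473396/5 ≈ -94679.)
(227599 - F) + (-150132/219318 + 159090/B(474)) = (227599 - 1*(-473396/5)) + (-150132/219318 + 159090/(-24)) = (227599 + 473396/5) + (-150132*1/219318 + 159090*(-1/24)) = 1611391/5 + (-25022/36553 - 26515/4) = 1611391/5 - 969302883/146212 = 230758186477/731060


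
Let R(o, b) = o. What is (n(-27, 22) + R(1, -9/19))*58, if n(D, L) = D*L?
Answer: -34394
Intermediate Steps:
(n(-27, 22) + R(1, -9/19))*58 = (-27*22 + 1)*58 = (-594 + 1)*58 = -593*58 = -34394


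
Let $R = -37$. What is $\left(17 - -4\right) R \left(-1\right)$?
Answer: $777$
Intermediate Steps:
$\left(17 - -4\right) R \left(-1\right) = \left(17 - -4\right) \left(-37\right) \left(-1\right) = \left(17 + 4\right) \left(-37\right) \left(-1\right) = 21 \left(-37\right) \left(-1\right) = \left(-777\right) \left(-1\right) = 777$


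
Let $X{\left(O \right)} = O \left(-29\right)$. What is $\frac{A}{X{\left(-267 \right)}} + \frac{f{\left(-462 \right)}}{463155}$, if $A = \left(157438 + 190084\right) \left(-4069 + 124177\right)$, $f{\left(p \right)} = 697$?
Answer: $\frac{6444056514067717}{1195403055} \approx 5.3907 \cdot 10^{6}$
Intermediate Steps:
$A = 41740172376$ ($A = 347522 \cdot 120108 = 41740172376$)
$X{\left(O \right)} = - 29 O$
$\frac{A}{X{\left(-267 \right)}} + \frac{f{\left(-462 \right)}}{463155} = \frac{41740172376}{\left(-29\right) \left(-267\right)} + \frac{697}{463155} = \frac{41740172376}{7743} + 697 \cdot \frac{1}{463155} = 41740172376 \cdot \frac{1}{7743} + \frac{697}{463155} = \frac{13913390792}{2581} + \frac{697}{463155} = \frac{6444056514067717}{1195403055}$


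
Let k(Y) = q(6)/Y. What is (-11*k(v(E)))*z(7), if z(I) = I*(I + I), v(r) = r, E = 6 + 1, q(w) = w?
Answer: -924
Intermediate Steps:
E = 7
z(I) = 2*I² (z(I) = I*(2*I) = 2*I²)
k(Y) = 6/Y
(-11*k(v(E)))*z(7) = (-66/7)*(2*7²) = (-66/7)*(2*49) = -11*6/7*98 = -66/7*98 = -924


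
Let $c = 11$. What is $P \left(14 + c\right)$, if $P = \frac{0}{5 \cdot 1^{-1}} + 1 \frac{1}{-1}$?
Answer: $-25$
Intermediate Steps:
$P = -1$ ($P = \frac{0}{5 \cdot 1} + 1 \left(-1\right) = \frac{0}{5} - 1 = 0 \cdot \frac{1}{5} - 1 = 0 - 1 = -1$)
$P \left(14 + c\right) = - (14 + 11) = \left(-1\right) 25 = -25$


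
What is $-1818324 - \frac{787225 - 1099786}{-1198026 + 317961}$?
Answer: $- \frac{177804847069}{97785} \approx -1.8183 \cdot 10^{6}$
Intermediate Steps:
$-1818324 - \frac{787225 - 1099786}{-1198026 + 317961} = -1818324 - - \frac{312561}{-880065} = -1818324 - \left(-312561\right) \left(- \frac{1}{880065}\right) = -1818324 - \frac{34729}{97785} = - \frac{177804847069}{97785}$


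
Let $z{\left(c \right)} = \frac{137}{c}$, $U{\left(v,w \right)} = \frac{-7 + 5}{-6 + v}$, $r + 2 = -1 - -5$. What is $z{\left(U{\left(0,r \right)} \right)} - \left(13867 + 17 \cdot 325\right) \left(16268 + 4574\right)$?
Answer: $-404167653$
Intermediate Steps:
$r = 2$ ($r = -2 - -4 = -2 + \left(-1 + 5\right) = -2 + 4 = 2$)
$U{\left(v,w \right)} = - \frac{2}{-6 + v}$
$z{\left(U{\left(0,r \right)} \right)} - \left(13867 + 17 \cdot 325\right) \left(16268 + 4574\right) = \frac{137}{\left(-2\right) \frac{1}{-6 + 0}} - \left(13867 + 17 \cdot 325\right) \left(16268 + 4574\right) = \frac{137}{\left(-2\right) \frac{1}{-6}} - \left(13867 + 5525\right) 20842 = \frac{137}{\left(-2\right) \left(- \frac{1}{6}\right)} - 19392 \cdot 20842 = 137 \frac{1}{\frac{1}{3}} - 404168064 = 137 \cdot 3 - 404168064 = 411 - 404168064 = -404167653$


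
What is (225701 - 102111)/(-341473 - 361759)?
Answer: -61795/351616 ≈ -0.17575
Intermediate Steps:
(225701 - 102111)/(-341473 - 361759) = 123590/(-703232) = 123590*(-1/703232) = -61795/351616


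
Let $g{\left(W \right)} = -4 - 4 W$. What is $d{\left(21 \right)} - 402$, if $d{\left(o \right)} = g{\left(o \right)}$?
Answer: $-490$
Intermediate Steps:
$d{\left(o \right)} = -4 - 4 o$
$d{\left(21 \right)} - 402 = \left(-4 - 84\right) - 402 = -88 - 402 = -490$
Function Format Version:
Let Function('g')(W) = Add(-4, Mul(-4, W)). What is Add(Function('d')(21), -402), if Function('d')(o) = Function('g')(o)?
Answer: -490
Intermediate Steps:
Function('d')(o) = Add(-4, Mul(-4, o))
Add(Function('d')(21), -402) = Add(Add(-4, Mul(-4, 21)), -402) = Add(Add(-4, -84), -402) = Add(-88, -402) = -490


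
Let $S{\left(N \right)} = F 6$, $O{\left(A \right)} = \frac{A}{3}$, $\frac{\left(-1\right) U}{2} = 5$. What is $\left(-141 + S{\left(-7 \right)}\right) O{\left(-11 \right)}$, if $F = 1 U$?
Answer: $737$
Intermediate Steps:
$U = -10$ ($U = \left(-2\right) 5 = -10$)
$F = -10$ ($F = 1 \left(-10\right) = -10$)
$O{\left(A \right)} = \frac{A}{3}$ ($O{\left(A \right)} = A \frac{1}{3} = \frac{A}{3}$)
$S{\left(N \right)} = -60$ ($S{\left(N \right)} = \left(-10\right) 6 = -60$)
$\left(-141 + S{\left(-7 \right)}\right) O{\left(-11 \right)} = \left(-141 - 60\right) \frac{1}{3} \left(-11\right) = \left(-201\right) \left(- \frac{11}{3}\right) = 737$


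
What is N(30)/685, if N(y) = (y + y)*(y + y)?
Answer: 720/137 ≈ 5.2555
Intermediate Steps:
N(y) = 4*y**2 (N(y) = (2*y)*(2*y) = 4*y**2)
N(30)/685 = (4*30**2)/685 = (4*900)*(1/685) = 3600*(1/685) = 720/137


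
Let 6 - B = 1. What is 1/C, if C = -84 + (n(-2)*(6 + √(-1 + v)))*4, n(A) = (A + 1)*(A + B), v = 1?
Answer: -1/156 ≈ -0.0064103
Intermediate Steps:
B = 5 (B = 6 - 1*1 = 6 - 1 = 5)
n(A) = (1 + A)*(5 + A) (n(A) = (A + 1)*(A + 5) = (1 + A)*(5 + A))
C = -156 (C = -84 + ((5 + (-2)² + 6*(-2))*(6 + √(-1 + 1)))*4 = -84 + ((5 + 4 - 12)*(6 + √0))*4 = -84 - 3*(6 + 0)*4 = -84 - 3*6*4 = -84 - 18*4 = -84 - 72 = -156)
1/C = 1/(-156) = -1/156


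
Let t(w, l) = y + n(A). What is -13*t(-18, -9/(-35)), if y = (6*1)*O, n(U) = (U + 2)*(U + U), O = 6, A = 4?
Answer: -1092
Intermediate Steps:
n(U) = 2*U*(2 + U) (n(U) = (2 + U)*(2*U) = 2*U*(2 + U))
y = 36 (y = (6*1)*6 = 6*6 = 36)
t(w, l) = 84 (t(w, l) = 36 + 2*4*(2 + 4) = 36 + 2*4*6 = 36 + 48 = 84)
-13*t(-18, -9/(-35)) = -13*84 = -1092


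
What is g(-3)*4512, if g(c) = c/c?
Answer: 4512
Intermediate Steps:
g(c) = 1
g(-3)*4512 = 1*4512 = 4512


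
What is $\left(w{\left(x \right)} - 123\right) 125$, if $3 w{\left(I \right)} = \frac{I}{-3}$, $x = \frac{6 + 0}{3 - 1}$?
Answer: $- \frac{46250}{3} \approx -15417.0$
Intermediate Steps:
$x = 3$ ($x = \frac{6}{2} = 6 \cdot \frac{1}{2} = 3$)
$w{\left(I \right)} = - \frac{I}{9}$ ($w{\left(I \right)} = \frac{I \frac{1}{-3}}{3} = \frac{I \left(- \frac{1}{3}\right)}{3} = \frac{\left(- \frac{1}{3}\right) I}{3} = - \frac{I}{9}$)
$\left(w{\left(x \right)} - 123\right) 125 = \left(\left(- \frac{1}{9}\right) 3 - 123\right) 125 = \left(- \frac{1}{3} - 123\right) 125 = \left(- \frac{370}{3}\right) 125 = - \frac{46250}{3}$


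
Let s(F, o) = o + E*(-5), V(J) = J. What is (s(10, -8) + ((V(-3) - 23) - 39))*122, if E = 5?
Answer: -11956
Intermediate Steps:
s(F, o) = -25 + o (s(F, o) = o + 5*(-5) = o - 25 = -25 + o)
(s(10, -8) + ((V(-3) - 23) - 39))*122 = ((-25 - 8) + ((-3 - 23) - 39))*122 = (-33 + (-26 - 39))*122 = (-33 - 65)*122 = -98*122 = -11956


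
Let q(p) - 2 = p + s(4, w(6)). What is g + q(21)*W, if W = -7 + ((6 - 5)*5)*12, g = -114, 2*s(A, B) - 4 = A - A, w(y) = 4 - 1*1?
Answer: 1211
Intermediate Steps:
w(y) = 3 (w(y) = 4 - 1 = 3)
s(A, B) = 2 (s(A, B) = 2 + (A - A)/2 = 2 + (½)*0 = 2 + 0 = 2)
W = 53 (W = -7 + (1*5)*12 = -7 + 5*12 = -7 + 60 = 53)
q(p) = 4 + p (q(p) = 2 + (p + 2) = 2 + (2 + p) = 4 + p)
g + q(21)*W = -114 + (4 + 21)*53 = -114 + 25*53 = -114 + 1325 = 1211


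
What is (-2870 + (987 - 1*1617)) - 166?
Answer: -3666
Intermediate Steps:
(-2870 + (987 - 1*1617)) - 166 = (-2870 + (987 - 1617)) - 166 = (-2870 - 630) - 166 = -3500 - 166 = -3666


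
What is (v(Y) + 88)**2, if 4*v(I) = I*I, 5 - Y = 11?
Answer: 9409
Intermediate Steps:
Y = -6 (Y = 5 - 1*11 = 5 - 11 = -6)
v(I) = I**2/4 (v(I) = (I*I)/4 = I**2/4)
(v(Y) + 88)**2 = ((1/4)*(-6)**2 + 88)**2 = ((1/4)*36 + 88)**2 = (9 + 88)**2 = 97**2 = 9409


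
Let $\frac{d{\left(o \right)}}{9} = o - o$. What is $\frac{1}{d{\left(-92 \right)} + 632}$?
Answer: $\frac{1}{632} \approx 0.0015823$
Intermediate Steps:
$d{\left(o \right)} = 0$ ($d{\left(o \right)} = 9 \left(o - o\right) = 9 \cdot 0 = 0$)
$\frac{1}{d{\left(-92 \right)} + 632} = \frac{1}{0 + 632} = \frac{1}{632}$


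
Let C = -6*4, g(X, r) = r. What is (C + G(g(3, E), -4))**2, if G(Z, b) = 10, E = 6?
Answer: 196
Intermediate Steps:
C = -24
(C + G(g(3, E), -4))**2 = (-24 + 10)**2 = (-14)**2 = 196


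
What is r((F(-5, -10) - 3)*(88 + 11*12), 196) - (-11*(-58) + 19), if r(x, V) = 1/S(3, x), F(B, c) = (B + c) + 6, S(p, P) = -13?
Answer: -8542/13 ≈ -657.08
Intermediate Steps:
F(B, c) = 6 + B + c
r(x, V) = -1/13 (r(x, V) = 1/(-13) = -1/13)
r((F(-5, -10) - 3)*(88 + 11*12), 196) - (-11*(-58) + 19) = -1/13 - (-11*(-58) + 19) = -1/13 - (638 + 19) = -1/13 - 1*657 = -1/13 - 657 = -8542/13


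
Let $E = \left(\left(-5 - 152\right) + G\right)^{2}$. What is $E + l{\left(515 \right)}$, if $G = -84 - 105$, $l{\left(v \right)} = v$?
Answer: $120231$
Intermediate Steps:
$G = -189$ ($G = -84 - 105 = -189$)
$E = 119716$ ($E = \left(\left(-5 - 152\right) - 189\right)^{2} = \left(-157 - 189\right)^{2} = \left(-346\right)^{2} = 119716$)
$E + l{\left(515 \right)} = 119716 + 515 = 120231$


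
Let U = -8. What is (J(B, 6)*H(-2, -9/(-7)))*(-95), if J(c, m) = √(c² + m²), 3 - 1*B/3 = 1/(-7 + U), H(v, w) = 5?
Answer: -190*√754 ≈ -5217.2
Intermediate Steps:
B = 46/5 (B = 9 - 3/(-7 - 8) = 9 - 3/(-15) = 9 - 3*(-1/15) = 9 + ⅕ = 46/5 ≈ 9.2000)
(J(B, 6)*H(-2, -9/(-7)))*(-95) = (√((46/5)² + 6²)*5)*(-95) = (√(2116/25 + 36)*5)*(-95) = (√(3016/25)*5)*(-95) = ((2*√754/5)*5)*(-95) = (2*√754)*(-95) = -190*√754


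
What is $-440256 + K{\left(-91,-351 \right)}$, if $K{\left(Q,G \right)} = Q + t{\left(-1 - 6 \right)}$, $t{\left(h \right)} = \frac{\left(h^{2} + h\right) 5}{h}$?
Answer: $-440377$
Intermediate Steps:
$t{\left(h \right)} = \frac{5 h + 5 h^{2}}{h}$ ($t{\left(h \right)} = \frac{\left(h + h^{2}\right) 5}{h} = \frac{5 h + 5 h^{2}}{h}$)
$K{\left(Q,G \right)} = -30 + Q$ ($K{\left(Q,G \right)} = Q + \left(5 + 5 \left(-1 - 6\right)\right) = Q + \left(5 + 5 \left(-7\right)\right) = Q + \left(5 - 35\right) = Q - 30 = -30 + Q$)
$-440256 + K{\left(-91,-351 \right)} = -440256 - 121 = -440377$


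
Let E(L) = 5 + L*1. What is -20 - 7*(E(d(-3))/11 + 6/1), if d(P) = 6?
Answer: -69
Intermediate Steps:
E(L) = 5 + L
-20 - 7*(E(d(-3))/11 + 6/1) = -20 - 7*((5 + 6)/11 + 6/1) = -20 - 7*(11*(1/11) + 6*1) = -20 - 7*(1 + 6) = -20 - 7*7 = -20 - 49 = -69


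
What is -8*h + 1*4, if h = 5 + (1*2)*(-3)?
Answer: 12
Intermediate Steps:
h = -1 (h = 5 + 2*(-3) = 5 - 6 = -1)
-8*h + 1*4 = -8*(-1) + 1*4 = 8 + 4 = 12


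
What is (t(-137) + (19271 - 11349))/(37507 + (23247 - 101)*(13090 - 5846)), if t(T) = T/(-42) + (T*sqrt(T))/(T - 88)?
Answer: 332861/7043699502 + 137*I*sqrt(137)/37734104475 ≈ 4.7257e-5 + 4.2496e-8*I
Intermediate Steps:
t(T) = -T/42 + T**(3/2)/(-88 + T) (t(T) = T*(-1/42) + T**(3/2)/(-88 + T) = -T/42 + T**(3/2)/(-88 + T))
(t(-137) + (19271 - 11349))/(37507 + (23247 - 101)*(13090 - 5846)) = ((-1*(-137)**2 + 42*(-137)**(3/2) + 88*(-137))/(42*(-88 - 137)) + (19271 - 11349))/(37507 + (23247 - 101)*(13090 - 5846)) = ((1/42)*(-1*18769 + 42*(-137*I*sqrt(137)) - 12056)/(-225) + 7922)/(37507 + 23146*7244) = ((1/42)*(-1/225)*(-18769 - 5754*I*sqrt(137) - 12056) + 7922)/(37507 + 167669624) = ((1/42)*(-1/225)*(-30825 - 5754*I*sqrt(137)) + 7922)/167707131 = ((137/42 + 137*I*sqrt(137)/225) + 7922)*(1/167707131) = (332861/42 + 137*I*sqrt(137)/225)*(1/167707131) = 332861/7043699502 + 137*I*sqrt(137)/37734104475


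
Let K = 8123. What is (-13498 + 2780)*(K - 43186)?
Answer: 375805234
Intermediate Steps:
(-13498 + 2780)*(K - 43186) = (-13498 + 2780)*(8123 - 43186) = -10718*(-35063) = 375805234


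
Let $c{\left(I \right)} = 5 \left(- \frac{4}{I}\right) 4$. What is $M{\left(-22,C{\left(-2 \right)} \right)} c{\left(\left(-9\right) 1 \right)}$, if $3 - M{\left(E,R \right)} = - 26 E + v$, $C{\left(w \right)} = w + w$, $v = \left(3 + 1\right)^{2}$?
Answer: $-5200$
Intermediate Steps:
$v = 16$ ($v = 4^{2} = 16$)
$C{\left(w \right)} = 2 w$
$M{\left(E,R \right)} = -13 + 26 E$ ($M{\left(E,R \right)} = 3 - \left(- 26 E + 16\right) = 3 - \left(16 - 26 E\right) = 3 + \left(-16 + 26 E\right) = -13 + 26 E$)
$c{\left(I \right)} = - \frac{80}{I}$ ($c{\left(I \right)} = - \frac{20}{I} 4 = - \frac{80}{I}$)
$M{\left(-22,C{\left(-2 \right)} \right)} c{\left(\left(-9\right) 1 \right)} = \left(-13 + 26 \left(-22\right)\right) \left(- \frac{80}{\left(-9\right) 1}\right) = \left(-13 - 572\right) \left(- \frac{80}{-9}\right) = - 585 \left(\left(-80\right) \left(- \frac{1}{9}\right)\right) = \left(-585\right) \frac{80}{9} = -5200$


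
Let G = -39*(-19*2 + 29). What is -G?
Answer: -351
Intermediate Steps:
G = 351 (G = -39*(-38 + 29) = -39*(-9) = 351)
-G = -1*351 = -351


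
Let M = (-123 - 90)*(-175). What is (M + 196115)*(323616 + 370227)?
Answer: 161936017770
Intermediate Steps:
M = 37275 (M = -213*(-175) = 37275)
(M + 196115)*(323616 + 370227) = (37275 + 196115)*(323616 + 370227) = 233390*693843 = 161936017770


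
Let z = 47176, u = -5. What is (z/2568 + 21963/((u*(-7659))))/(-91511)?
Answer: -25875082/124990756905 ≈ -0.00020702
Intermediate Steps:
(z/2568 + 21963/((u*(-7659))))/(-91511) = (47176/2568 + 21963/((-5*(-7659))))/(-91511) = (47176*(1/2568) + 21963/38295)*(-1/91511) = (5897/321 + 21963*(1/38295))*(-1/91511) = (5897/321 + 7321/12765)*(-1/91511) = (25875082/1365855)*(-1/91511) = -25875082/124990756905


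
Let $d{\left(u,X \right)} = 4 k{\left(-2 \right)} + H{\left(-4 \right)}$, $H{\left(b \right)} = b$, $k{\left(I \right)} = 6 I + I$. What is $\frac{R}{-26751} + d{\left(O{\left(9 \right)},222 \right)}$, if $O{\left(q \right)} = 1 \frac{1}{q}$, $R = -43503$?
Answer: $- \frac{520519}{8917} \approx -58.374$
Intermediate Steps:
$k{\left(I \right)} = 7 I$
$O{\left(q \right)} = \frac{1}{q}$
$d{\left(u,X \right)} = -60$ ($d{\left(u,X \right)} = 4 \cdot 7 \left(-2\right) - 4 = 4 \left(-14\right) - 4 = -56 - 4 = -60$)
$\frac{R}{-26751} + d{\left(O{\left(9 \right)},222 \right)} = - \frac{43503}{-26751} - 60 = \left(-43503\right) \left(- \frac{1}{26751}\right) - 60 = \frac{14501}{8917} - 60 = - \frac{520519}{8917}$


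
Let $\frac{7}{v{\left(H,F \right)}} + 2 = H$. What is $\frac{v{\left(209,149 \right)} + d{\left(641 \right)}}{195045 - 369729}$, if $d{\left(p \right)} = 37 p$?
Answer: $- \frac{2454713}{18079794} \approx -0.13577$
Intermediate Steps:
$v{\left(H,F \right)} = \frac{7}{-2 + H}$
$\frac{v{\left(209,149 \right)} + d{\left(641 \right)}}{195045 - 369729} = \frac{\frac{7}{-2 + 209} + 37 \cdot 641}{195045 - 369729} = \frac{\frac{7}{207} + 23717}{-174684} = \left(7 \cdot \frac{1}{207} + 23717\right) \left(- \frac{1}{174684}\right) = \left(\frac{7}{207} + 23717\right) \left(- \frac{1}{174684}\right) = \frac{4909426}{207} \left(- \frac{1}{174684}\right) = - \frac{2454713}{18079794}$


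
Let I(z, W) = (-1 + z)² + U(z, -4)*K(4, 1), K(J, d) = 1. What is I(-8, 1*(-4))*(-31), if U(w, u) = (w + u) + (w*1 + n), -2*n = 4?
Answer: -1829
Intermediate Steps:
n = -2 (n = -½*4 = -2)
U(w, u) = -2 + u + 2*w (U(w, u) = (w + u) + (w*1 - 2) = (u + w) + (w - 2) = (u + w) + (-2 + w) = -2 + u + 2*w)
I(z, W) = -6 + (-1 + z)² + 2*z (I(z, W) = (-1 + z)² + (-2 - 4 + 2*z)*1 = (-1 + z)² + (-6 + 2*z)*1 = (-1 + z)² + (-6 + 2*z) = -6 + (-1 + z)² + 2*z)
I(-8, 1*(-4))*(-31) = (-5 + (-8)²)*(-31) = (-5 + 64)*(-31) = 59*(-31) = -1829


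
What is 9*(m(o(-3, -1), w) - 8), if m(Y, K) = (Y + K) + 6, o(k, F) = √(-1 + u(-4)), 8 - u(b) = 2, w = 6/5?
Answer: -36/5 + 9*√5 ≈ 12.925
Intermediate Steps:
w = 6/5 (w = 6*(⅕) = 6/5 ≈ 1.2000)
u(b) = 6 (u(b) = 8 - 1*2 = 8 - 2 = 6)
o(k, F) = √5 (o(k, F) = √(-1 + 6) = √5)
m(Y, K) = 6 + K + Y (m(Y, K) = (K + Y) + 6 = 6 + K + Y)
9*(m(o(-3, -1), w) - 8) = 9*((6 + 6/5 + √5) - 8) = 9*((36/5 + √5) - 8) = 9*(-⅘ + √5) = -36/5 + 9*√5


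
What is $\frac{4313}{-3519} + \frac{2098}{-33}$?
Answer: $- \frac{2508397}{38709} \approx -64.801$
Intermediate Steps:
$\frac{4313}{-3519} + \frac{2098}{-33} = 4313 \left(- \frac{1}{3519}\right) + 2098 \left(- \frac{1}{33}\right) = - \frac{4313}{3519} - \frac{2098}{33} = - \frac{2508397}{38709}$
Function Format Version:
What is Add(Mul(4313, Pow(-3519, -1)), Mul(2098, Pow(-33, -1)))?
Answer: Rational(-2508397, 38709) ≈ -64.801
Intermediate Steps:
Add(Mul(4313, Pow(-3519, -1)), Mul(2098, Pow(-33, -1))) = Add(Mul(4313, Rational(-1, 3519)), Mul(2098, Rational(-1, 33))) = Add(Rational(-4313, 3519), Rational(-2098, 33)) = Rational(-2508397, 38709)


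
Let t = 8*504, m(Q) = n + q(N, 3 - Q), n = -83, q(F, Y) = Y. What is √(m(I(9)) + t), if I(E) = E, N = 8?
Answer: √3943 ≈ 62.793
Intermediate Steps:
m(Q) = -80 - Q (m(Q) = -83 + (3 - Q) = -80 - Q)
t = 4032
√(m(I(9)) + t) = √((-80 - 1*9) + 4032) = √((-80 - 9) + 4032) = √(-89 + 4032) = √3943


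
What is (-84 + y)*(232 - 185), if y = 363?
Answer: 13113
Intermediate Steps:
(-84 + y)*(232 - 185) = (-84 + 363)*(232 - 185) = 279*47 = 13113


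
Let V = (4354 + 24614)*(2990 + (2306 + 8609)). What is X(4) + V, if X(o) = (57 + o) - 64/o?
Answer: 402800085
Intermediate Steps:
V = 402800040 (V = 28968*(2990 + 10915) = 28968*13905 = 402800040)
X(o) = 57 + o - 64/o
X(4) + V = (57 + 4 - 64/4) + 402800040 = (57 + 4 - 64*¼) + 402800040 = (57 + 4 - 16) + 402800040 = 45 + 402800040 = 402800085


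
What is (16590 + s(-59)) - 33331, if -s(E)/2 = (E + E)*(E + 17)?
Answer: -26653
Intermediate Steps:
s(E) = -4*E*(17 + E) (s(E) = -2*(E + E)*(E + 17) = -2*2*E*(17 + E) = -4*E*(17 + E))
(16590 + s(-59)) - 33331 = (16590 - 4*(-59)*(17 - 59)) - 33331 = (16590 - 4*(-59)*(-42)) - 33331 = (16590 - 9912) - 33331 = 6678 - 33331 = -26653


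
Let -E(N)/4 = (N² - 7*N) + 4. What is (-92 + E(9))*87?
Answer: -15660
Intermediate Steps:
E(N) = -16 - 4*N² + 28*N (E(N) = -4*((N² - 7*N) + 4) = -4*(4 + N² - 7*N) = -16 - 4*N² + 28*N)
(-92 + E(9))*87 = (-92 + (-16 - 4*9² + 28*9))*87 = (-92 + (-16 - 4*81 + 252))*87 = (-92 + (-16 - 324 + 252))*87 = (-92 - 88)*87 = -180*87 = -15660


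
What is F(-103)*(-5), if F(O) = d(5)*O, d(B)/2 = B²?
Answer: 25750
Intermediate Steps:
d(B) = 2*B²
F(O) = 50*O (F(O) = (2*5²)*O = (2*25)*O = 50*O)
F(-103)*(-5) = (50*(-103))*(-5) = -5150*(-5) = 25750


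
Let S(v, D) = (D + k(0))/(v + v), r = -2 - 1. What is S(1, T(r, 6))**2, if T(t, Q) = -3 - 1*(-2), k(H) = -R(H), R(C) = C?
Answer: 1/4 ≈ 0.25000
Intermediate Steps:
r = -3
k(H) = -H
T(t, Q) = -1 (T(t, Q) = -3 + 2 = -1)
S(v, D) = D/(2*v) (S(v, D) = (D - 1*0)/(v + v) = (D + 0)/((2*v)) = D*(1/(2*v)) = D/(2*v))
S(1, T(r, 6))**2 = ((1/2)*(-1)/1)**2 = ((1/2)*(-1)*1)**2 = (-1/2)**2 = 1/4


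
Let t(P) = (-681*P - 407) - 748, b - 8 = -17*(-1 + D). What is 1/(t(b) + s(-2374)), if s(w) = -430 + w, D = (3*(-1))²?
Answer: 1/83209 ≈ 1.2018e-5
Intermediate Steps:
D = 9 (D = (-3)² = 9)
b = -128 (b = 8 - 17*(-1 + 9) = 8 - 17*8 = 8 - 136 = -128)
t(P) = -1155 - 681*P (t(P) = (-407 - 681*P) - 748 = -1155 - 681*P)
1/(t(b) + s(-2374)) = 1/((-1155 - 681*(-128)) + (-430 - 2374)) = 1/((-1155 + 87168) - 2804) = 1/(86013 - 2804) = 1/83209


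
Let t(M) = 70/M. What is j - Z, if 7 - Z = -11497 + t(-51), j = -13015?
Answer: -1250539/51 ≈ -24520.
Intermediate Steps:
Z = 586774/51 (Z = 7 - (-11497 + 70/(-51)) = 7 - (-11497 + 70*(-1/51)) = 7 - (-11497 - 70/51) = 7 - 1*(-586417/51) = 7 + 586417/51 = 586774/51 ≈ 11505.)
j - Z = -13015 - 1*586774/51 = -13015 - 586774/51 = -1250539/51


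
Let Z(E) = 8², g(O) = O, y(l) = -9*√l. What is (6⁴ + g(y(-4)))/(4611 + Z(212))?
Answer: 1296/4675 - 18*I/4675 ≈ 0.27722 - 0.0038503*I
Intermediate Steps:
Z(E) = 64
(6⁴ + g(y(-4)))/(4611 + Z(212)) = (6⁴ - 18*I)/(4611 + 64) = (1296 - 18*I)/4675 = (1296 - 18*I)*(1/4675) = 1296/4675 - 18*I/4675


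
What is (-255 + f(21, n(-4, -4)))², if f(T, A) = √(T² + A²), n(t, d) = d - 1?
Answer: (255 - √466)² ≈ 54482.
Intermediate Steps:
n(t, d) = -1 + d
f(T, A) = √(A² + T²)
(-255 + f(21, n(-4, -4)))² = (-255 + √((-1 - 4)² + 21²))² = (-255 + √((-5)² + 441))² = (-255 + √(25 + 441))² = (-255 + √466)²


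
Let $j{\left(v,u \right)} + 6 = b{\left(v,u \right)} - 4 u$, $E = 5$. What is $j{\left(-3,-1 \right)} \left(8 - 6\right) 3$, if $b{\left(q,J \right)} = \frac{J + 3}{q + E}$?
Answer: $-6$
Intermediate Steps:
$b{\left(q,J \right)} = \frac{3 + J}{5 + q}$ ($b{\left(q,J \right)} = \frac{J + 3}{q + 5} = \frac{3 + J}{5 + q}$)
$j{\left(v,u \right)} = -6 - 4 u + \frac{3 + u}{5 + v}$ ($j{\left(v,u \right)} = -6 - \left(4 u - \frac{3 + u}{5 + v}\right) = -6 - 4 u + \frac{3 + u}{5 + v}$)
$j{\left(-3,-1 \right)} \left(8 - 6\right) 3 = \frac{3 - 1 - 2 \left(3 + 2 \left(-1\right)\right) \left(5 - 3\right)}{5 - 3} \left(8 - 6\right) 3 = \frac{3 - 1 - 2 \left(3 - 2\right) 2}{2} \left(8 - 6\right) 3 = \frac{3 - 1 - 2 \cdot 2}{2} \cdot 2 \cdot 3 = \frac{3 - 1 - 4}{2} \cdot 2 \cdot 3 = \frac{1}{2} \left(-2\right) 2 \cdot 3 = \left(-1\right) 2 \cdot 3 = \left(-2\right) 3 = -6$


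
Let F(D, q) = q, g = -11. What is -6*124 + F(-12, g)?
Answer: -755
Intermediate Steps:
-6*124 + F(-12, g) = -6*124 - 11 = -744 - 11 = -755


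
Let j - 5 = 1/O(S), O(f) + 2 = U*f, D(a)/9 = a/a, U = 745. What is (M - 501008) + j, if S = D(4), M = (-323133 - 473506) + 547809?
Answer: -5026130598/6703 ≈ -7.4983e+5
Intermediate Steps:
M = -248830 (M = -796639 + 547809 = -248830)
D(a) = 9 (D(a) = 9*(a/a) = 9*1 = 9)
S = 9
O(f) = -2 + 745*f
j = 33516/6703 (j = 5 + 1/(-2 + 745*9) = 5 + 1/(-2 + 6705) = 5 + 1/6703 = 33516/6703 ≈ 5.0002)
(M - 501008) + j = (-248830 - 501008) + 33516/6703 = -749838 + 33516/6703 = -5026130598/6703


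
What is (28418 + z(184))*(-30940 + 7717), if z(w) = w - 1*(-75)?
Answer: -665965971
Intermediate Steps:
z(w) = 75 + w (z(w) = w + 75 = 75 + w)
(28418 + z(184))*(-30940 + 7717) = (28418 + (75 + 184))*(-30940 + 7717) = (28418 + 259)*(-23223) = 28677*(-23223) = -665965971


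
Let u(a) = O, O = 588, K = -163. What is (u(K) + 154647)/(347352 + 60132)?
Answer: 51745/135828 ≈ 0.38096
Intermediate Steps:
u(a) = 588
(u(K) + 154647)/(347352 + 60132) = (588 + 154647)/(347352 + 60132) = 155235/407484 = 155235*(1/407484) = 51745/135828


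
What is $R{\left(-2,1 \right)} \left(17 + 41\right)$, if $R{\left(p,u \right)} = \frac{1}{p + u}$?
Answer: $-58$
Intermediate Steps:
$R{\left(-2,1 \right)} \left(17 + 41\right) = \frac{17 + 41}{-2 + 1} = \frac{1}{-1} \cdot 58 = \left(-1\right) 58 = -58$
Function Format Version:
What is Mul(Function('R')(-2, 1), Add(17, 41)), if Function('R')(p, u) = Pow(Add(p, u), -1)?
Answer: -58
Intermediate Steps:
Mul(Function('R')(-2, 1), Add(17, 41)) = Mul(Pow(Add(-2, 1), -1), Add(17, 41)) = Mul(Pow(-1, -1), 58) = Mul(-1, 58) = -58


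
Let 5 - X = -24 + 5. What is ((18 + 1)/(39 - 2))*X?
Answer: 456/37 ≈ 12.324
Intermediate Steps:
X = 24 (X = 5 - (-24 + 5) = 5 - 1*(-19) = 5 + 19 = 24)
((18 + 1)/(39 - 2))*X = ((18 + 1)/(39 - 2))*24 = (19/37)*24 = 456/37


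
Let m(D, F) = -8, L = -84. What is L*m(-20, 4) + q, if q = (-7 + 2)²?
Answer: 697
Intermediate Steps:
q = 25 (q = (-5)² = 25)
L*m(-20, 4) + q = -84*(-8) + 25 = 672 + 25 = 697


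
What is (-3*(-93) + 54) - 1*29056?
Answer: -28723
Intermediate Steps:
(-3*(-93) + 54) - 1*29056 = (279 + 54) - 29056 = 333 - 29056 = -28723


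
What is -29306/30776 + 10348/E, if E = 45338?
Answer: -252551345/348830572 ≈ -0.72399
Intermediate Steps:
-29306/30776 + 10348/E = -29306/30776 + 10348/45338 = -29306*1/30776 + 10348*(1/45338) = -14653/15388 + 5174/22669 = -252551345/348830572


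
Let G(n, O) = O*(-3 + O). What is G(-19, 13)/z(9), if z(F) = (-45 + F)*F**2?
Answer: -65/1458 ≈ -0.044582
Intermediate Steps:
z(F) = F**2*(-45 + F)
G(-19, 13)/z(9) = (13*(-3 + 13))/((9**2*(-45 + 9))) = (13*10)/((81*(-36))) = 130/(-2916) = 130*(-1/2916) = -65/1458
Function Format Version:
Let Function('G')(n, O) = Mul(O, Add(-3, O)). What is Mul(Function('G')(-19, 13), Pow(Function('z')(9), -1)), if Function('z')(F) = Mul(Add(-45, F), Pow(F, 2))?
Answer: Rational(-65, 1458) ≈ -0.044582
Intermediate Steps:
Function('z')(F) = Mul(Pow(F, 2), Add(-45, F))
Mul(Function('G')(-19, 13), Pow(Function('z')(9), -1)) = Mul(Mul(13, Add(-3, 13)), Pow(Mul(Pow(9, 2), Add(-45, 9)), -1)) = Mul(Mul(13, 10), Pow(Mul(81, -36), -1)) = Mul(130, Pow(-2916, -1)) = Mul(130, Rational(-1, 2916)) = Rational(-65, 1458)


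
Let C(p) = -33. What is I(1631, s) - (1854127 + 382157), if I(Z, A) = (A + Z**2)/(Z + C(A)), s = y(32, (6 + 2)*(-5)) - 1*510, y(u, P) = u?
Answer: -75977067/34 ≈ -2.2346e+6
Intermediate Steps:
s = -478 (s = 32 - 1*510 = 32 - 510 = -478)
I(Z, A) = (A + Z**2)/(-33 + Z) (I(Z, A) = (A + Z**2)/(Z - 33) = (A + Z**2)/(-33 + Z))
I(1631, s) - (1854127 + 382157) = (-478 + 1631**2)/(-33 + 1631) - (1854127 + 382157) = (-478 + 2660161)/1598 - 1*2236284 = (1/1598)*2659683 - 2236284 = 56589/34 - 2236284 = -75977067/34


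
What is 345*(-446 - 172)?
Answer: -213210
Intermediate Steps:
345*(-446 - 172) = 345*(-618) = -213210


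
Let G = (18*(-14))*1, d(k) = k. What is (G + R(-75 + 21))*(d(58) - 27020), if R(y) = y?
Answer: 8250372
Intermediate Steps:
G = -252 (G = -252*1 = -252)
(G + R(-75 + 21))*(d(58) - 27020) = (-252 + (-75 + 21))*(58 - 27020) = (-252 - 54)*(-26962) = -306*(-26962) = 8250372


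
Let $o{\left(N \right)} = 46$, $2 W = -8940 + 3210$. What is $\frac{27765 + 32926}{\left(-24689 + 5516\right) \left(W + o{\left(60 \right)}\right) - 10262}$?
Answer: $\frac{60691}{54038425} \approx 0.0011231$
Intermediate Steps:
$W = -2865$ ($W = \frac{-8940 + 3210}{2} = \frac{1}{2} \left(-5730\right) = -2865$)
$\frac{27765 + 32926}{\left(-24689 + 5516\right) \left(W + o{\left(60 \right)}\right) - 10262} = \frac{27765 + 32926}{\left(-24689 + 5516\right) \left(-2865 + 46\right) - 10262} = \frac{60691}{\left(-19173\right) \left(-2819\right) - 10262} = \frac{60691}{54048687 - 10262} = \frac{60691}{54038425}$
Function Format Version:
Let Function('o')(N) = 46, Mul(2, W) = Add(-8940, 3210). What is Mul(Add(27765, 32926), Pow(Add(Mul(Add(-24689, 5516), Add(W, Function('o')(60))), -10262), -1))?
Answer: Rational(60691, 54038425) ≈ 0.0011231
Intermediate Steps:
W = -2865 (W = Mul(Rational(1, 2), Add(-8940, 3210)) = Mul(Rational(1, 2), -5730) = -2865)
Mul(Add(27765, 32926), Pow(Add(Mul(Add(-24689, 5516), Add(W, Function('o')(60))), -10262), -1)) = Mul(Add(27765, 32926), Pow(Add(Mul(Add(-24689, 5516), Add(-2865, 46)), -10262), -1)) = Mul(60691, Pow(Add(Mul(-19173, -2819), -10262), -1)) = Mul(60691, Pow(Add(54048687, -10262), -1)) = Mul(60691, Pow(54038425, -1)) = Mul(60691, Rational(1, 54038425)) = Rational(60691, 54038425)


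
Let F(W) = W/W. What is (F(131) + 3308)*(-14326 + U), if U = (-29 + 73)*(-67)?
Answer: -57159666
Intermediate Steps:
U = -2948 (U = 44*(-67) = -2948)
F(W) = 1
(F(131) + 3308)*(-14326 + U) = (1 + 3308)*(-14326 - 2948) = 3309*(-17274) = -57159666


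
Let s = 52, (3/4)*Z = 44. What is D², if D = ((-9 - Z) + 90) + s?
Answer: 49729/9 ≈ 5525.4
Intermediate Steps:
Z = 176/3 (Z = (4/3)*44 = 176/3 ≈ 58.667)
D = 223/3 (D = ((-9 - 1*176/3) + 90) + 52 = ((-9 - 176/3) + 90) + 52 = (-203/3 + 90) + 52 = 67/3 + 52 = 223/3 ≈ 74.333)
D² = (223/3)² = 49729/9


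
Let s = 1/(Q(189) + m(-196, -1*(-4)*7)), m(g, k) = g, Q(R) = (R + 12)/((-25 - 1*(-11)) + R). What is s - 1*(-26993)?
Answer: 920434132/34099 ≈ 26993.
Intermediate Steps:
Q(R) = (12 + R)/(-14 + R) (Q(R) = (12 + R)/((-25 + 11) + R) = (12 + R)/(-14 + R))
s = -175/34099 (s = 1/((12 + 189)/(-14 + 189) - 196) = 1/(201/175 - 196) = 1/(-34099/175) = -175/34099 ≈ -0.0051321)
s - 1*(-26993) = -175/34099 - 1*(-26993) = -175/34099 + 26993 = 920434132/34099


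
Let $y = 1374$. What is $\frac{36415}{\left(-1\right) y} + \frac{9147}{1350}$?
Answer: $- \frac{1016452}{51525} \approx -19.727$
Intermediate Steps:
$\frac{36415}{\left(-1\right) y} + \frac{9147}{1350} = \frac{36415}{\left(-1\right) 1374} + \frac{9147}{1350} = \frac{36415}{-1374} + 9147 \cdot \frac{1}{1350} = 36415 \left(- \frac{1}{1374}\right) + \frac{3049}{450} = - \frac{36415}{1374} + \frac{3049}{450} = - \frac{1016452}{51525}$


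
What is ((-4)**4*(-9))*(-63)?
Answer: 145152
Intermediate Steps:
((-4)**4*(-9))*(-63) = (256*(-9))*(-63) = -2304*(-63) = 145152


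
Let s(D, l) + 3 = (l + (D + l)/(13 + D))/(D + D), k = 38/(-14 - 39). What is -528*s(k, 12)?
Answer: 26142952/4123 ≈ 6340.8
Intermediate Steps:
k = -38/53 (k = 38/(-53) = 38*(-1/53) = -38/53 ≈ -0.71698)
s(D, l) = -3 + (l + (D + l)/(13 + D))/(2*D) (s(D, l) = -3 + (l + (D + l)/(13 + D))/(D + D) = -3 + (l + (D + l)/(13 + D))/((2*D)) = -3 + (l + (D + l)/(13 + D))*(1/(2*D)) = -3 + (l + (D + l)/(13 + D))/(2*D))
-528*s(k, 12) = -264*(-77*(-38/53) - 6*(-38/53)² + 14*12 - 38/53*12)/((-38/53)*(13 - 38/53)) = -264*(-53)*(2926/53 - 6*1444/2809 + 168 - 456/53)/(38*651/53) = -264*(-53)*53*(2926/53 - 8664/2809 + 168 - 456/53)/(38*651) = -264*(-53)*53*594158/(38*651*2809) = -528*(-297079/24738) = 26142952/4123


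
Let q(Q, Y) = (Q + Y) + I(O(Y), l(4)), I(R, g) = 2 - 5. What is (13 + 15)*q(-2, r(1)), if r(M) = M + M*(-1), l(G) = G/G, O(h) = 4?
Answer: -140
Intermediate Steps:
l(G) = 1
r(M) = 0 (r(M) = M - M = 0)
I(R, g) = -3
q(Q, Y) = -3 + Q + Y (q(Q, Y) = (Q + Y) - 3 = -3 + Q + Y)
(13 + 15)*q(-2, r(1)) = (13 + 15)*(-3 - 2 + 0) = 28*(-5) = -140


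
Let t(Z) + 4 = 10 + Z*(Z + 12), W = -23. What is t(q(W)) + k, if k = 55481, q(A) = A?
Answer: 55740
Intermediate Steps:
t(Z) = 6 + Z*(12 + Z) (t(Z) = -4 + (10 + Z*(Z + 12)) = -4 + (10 + Z*(12 + Z)) = 6 + Z*(12 + Z))
t(q(W)) + k = (6 + (-23)² + 12*(-23)) + 55481 = (6 + 529 - 276) + 55481 = 259 + 55481 = 55740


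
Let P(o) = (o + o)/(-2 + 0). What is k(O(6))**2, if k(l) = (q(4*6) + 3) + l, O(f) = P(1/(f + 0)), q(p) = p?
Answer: 25921/36 ≈ 720.03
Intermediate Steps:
P(o) = -o (P(o) = (2*o)/(-2) = (2*o)*(-1/2) = -o)
O(f) = -1/f (O(f) = -1/(f + 0) = -1/f)
k(l) = 27 + l (k(l) = (4*6 + 3) + l = (24 + 3) + l = 27 + l)
k(O(6))**2 = (27 - 1/6)**2 = (161/6)**2 = 25921/36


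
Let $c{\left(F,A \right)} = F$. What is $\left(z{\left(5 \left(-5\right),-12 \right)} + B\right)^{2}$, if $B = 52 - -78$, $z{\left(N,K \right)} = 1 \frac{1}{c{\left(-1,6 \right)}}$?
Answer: $16641$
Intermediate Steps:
$z{\left(N,K \right)} = -1$ ($z{\left(N,K \right)} = 1 \frac{1}{-1} = 1 \left(-1\right) = -1$)
$B = 130$ ($B = 52 + 78 = 130$)
$\left(z{\left(5 \left(-5\right),-12 \right)} + B\right)^{2} = \left(-1 + 130\right)^{2} = 129^{2} = 16641$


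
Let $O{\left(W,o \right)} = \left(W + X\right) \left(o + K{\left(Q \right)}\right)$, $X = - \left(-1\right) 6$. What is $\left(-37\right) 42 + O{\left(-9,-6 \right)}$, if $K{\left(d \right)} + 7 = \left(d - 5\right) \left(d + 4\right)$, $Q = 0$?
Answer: $-1455$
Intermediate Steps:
$X = 6$ ($X = \left(-1\right) \left(-6\right) = 6$)
$K{\left(d \right)} = -7 + \left(-5 + d\right) \left(4 + d\right)$ ($K{\left(d \right)} = -7 + \left(d - 5\right) \left(d + 4\right) = -7 + \left(-5 + d\right) \left(4 + d\right)$)
$O{\left(W,o \right)} = \left(-27 + o\right) \left(6 + W\right)$ ($O{\left(W,o \right)} = \left(W + 6\right) \left(o - \left(27 - 0^{2}\right)\right) = \left(6 + W\right) \left(o + \left(-27 + 0 + 0\right)\right) = \left(6 + W\right) \left(o - 27\right) = \left(6 + W\right) \left(-27 + o\right) = \left(-27 + o\right) \left(6 + W\right)$)
$\left(-37\right) 42 + O{\left(-9,-6 \right)} = \left(-37\right) 42 - -99 = -1554 + \left(-162 + 243 - 36 + 54\right) = -1554 + 99 = -1455$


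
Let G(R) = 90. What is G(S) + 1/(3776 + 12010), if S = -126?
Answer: 1420741/15786 ≈ 90.000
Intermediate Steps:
G(S) + 1/(3776 + 12010) = 90 + 1/(3776 + 12010) = 90 + 1/15786 = 1420741/15786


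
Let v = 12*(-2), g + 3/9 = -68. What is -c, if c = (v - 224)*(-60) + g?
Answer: -44435/3 ≈ -14812.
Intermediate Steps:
g = -205/3 (g = -1/3 - 68 = -205/3 ≈ -68.333)
v = -24
c = 44435/3 (c = (-24 - 224)*(-60) - 205/3 = -248*(-60) - 205/3 = 14880 - 205/3 = 44435/3 ≈ 14812.)
-c = -1*44435/3 = -44435/3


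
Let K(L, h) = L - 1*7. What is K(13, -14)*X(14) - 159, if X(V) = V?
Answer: -75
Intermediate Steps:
K(L, h) = -7 + L (K(L, h) = L - 7 = -7 + L)
K(13, -14)*X(14) - 159 = (-7 + 13)*14 - 159 = 6*14 - 159 = 84 - 159 = -75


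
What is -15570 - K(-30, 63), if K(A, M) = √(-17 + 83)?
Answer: -15570 - √66 ≈ -15578.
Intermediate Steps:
K(A, M) = √66
-15570 - K(-30, 63) = -15570 - √66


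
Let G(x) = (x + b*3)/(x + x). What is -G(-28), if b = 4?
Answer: -2/7 ≈ -0.28571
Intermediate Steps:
G(x) = (12 + x)/(2*x) (G(x) = (x + 4*3)/(x + x) = (x + 12)/((2*x)) = (12 + x)*(1/(2*x)) = (12 + x)/(2*x))
-G(-28) = -(12 - 28)/(2*(-28)) = -(-1)*(-16)/(2*28) = -1*2/7 = -2/7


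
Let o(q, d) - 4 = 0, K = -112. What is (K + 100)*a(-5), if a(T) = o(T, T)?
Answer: -48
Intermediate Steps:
o(q, d) = 4 (o(q, d) = 4 + 0 = 4)
a(T) = 4
(K + 100)*a(-5) = (-112 + 100)*4 = -12*4 = -48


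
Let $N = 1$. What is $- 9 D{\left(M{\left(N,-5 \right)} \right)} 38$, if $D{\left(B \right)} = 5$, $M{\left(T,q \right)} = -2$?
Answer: $-1710$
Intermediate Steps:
$- 9 D{\left(M{\left(N,-5 \right)} \right)} 38 = \left(-9\right) 5 \cdot 38 = \left(-45\right) 38 = -1710$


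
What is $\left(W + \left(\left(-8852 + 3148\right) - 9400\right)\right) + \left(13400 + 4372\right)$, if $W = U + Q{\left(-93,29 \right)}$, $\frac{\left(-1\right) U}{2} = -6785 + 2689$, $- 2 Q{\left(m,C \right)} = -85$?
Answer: $\frac{21805}{2} \approx 10903.0$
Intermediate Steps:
$Q{\left(m,C \right)} = \frac{85}{2}$ ($Q{\left(m,C \right)} = \left(- \frac{1}{2}\right) \left(-85\right) = \frac{85}{2}$)
$U = 8192$ ($U = - 2 \left(-6785 + 2689\right) = \left(-2\right) \left(-4096\right) = 8192$)
$W = \frac{16469}{2}$ ($W = 8192 + \frac{85}{2} = \frac{16469}{2} \approx 8234.5$)
$\left(W + \left(\left(-8852 + 3148\right) - 9400\right)\right) + \left(13400 + 4372\right) = \left(\frac{16469}{2} + \left(\left(-8852 + 3148\right) - 9400\right)\right) + \left(13400 + 4372\right) = \left(\frac{16469}{2} - 15104\right) + 17772 = - \frac{13739}{2} + 17772 = \frac{21805}{2}$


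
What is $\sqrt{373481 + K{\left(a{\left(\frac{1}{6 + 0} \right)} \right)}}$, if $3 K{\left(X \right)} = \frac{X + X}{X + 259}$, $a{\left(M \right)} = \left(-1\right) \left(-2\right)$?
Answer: $\frac{\sqrt{25441899549}}{261} \approx 611.13$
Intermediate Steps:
$a{\left(M \right)} = 2$
$K{\left(X \right)} = \frac{2 X}{3 \left(259 + X\right)}$ ($K{\left(X \right)} = \frac{\left(X + X\right) \frac{1}{X + 259}}{3} = \frac{2 X \frac{1}{259 + X}}{3} = \frac{2 X}{3 \left(259 + X\right)}$)
$\sqrt{373481 + K{\left(a{\left(\frac{1}{6 + 0} \right)} \right)}} = \sqrt{373481 + \frac{2}{3} \cdot 2 \frac{1}{259 + 2}} = \sqrt{373481 + \frac{2}{3} \cdot 2 \cdot \frac{1}{261}} = \sqrt{373481 + \frac{4}{783}} = \sqrt{\frac{292435627}{783}} = \frac{\sqrt{25441899549}}{261}$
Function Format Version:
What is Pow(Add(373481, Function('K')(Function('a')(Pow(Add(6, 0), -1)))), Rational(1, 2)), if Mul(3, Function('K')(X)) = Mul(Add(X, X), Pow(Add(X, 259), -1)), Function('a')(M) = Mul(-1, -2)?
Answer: Mul(Rational(1, 261), Pow(25441899549, Rational(1, 2))) ≈ 611.13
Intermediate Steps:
Function('a')(M) = 2
Function('K')(X) = Mul(Rational(2, 3), X, Pow(Add(259, X), -1)) (Function('K')(X) = Mul(Rational(1, 3), Mul(Add(X, X), Pow(Add(X, 259), -1))) = Mul(Rational(1, 3), Mul(Mul(2, X), Pow(Add(259, X), -1))) = Mul(Rational(1, 3), Mul(2, X, Pow(Add(259, X), -1))) = Mul(Rational(2, 3), X, Pow(Add(259, X), -1)))
Pow(Add(373481, Function('K')(Function('a')(Pow(Add(6, 0), -1)))), Rational(1, 2)) = Pow(Add(373481, Mul(Rational(2, 3), 2, Pow(Add(259, 2), -1))), Rational(1, 2)) = Pow(Add(373481, Mul(Rational(2, 3), 2, Pow(261, -1))), Rational(1, 2)) = Pow(Add(373481, Mul(Rational(2, 3), 2, Rational(1, 261))), Rational(1, 2)) = Pow(Add(373481, Rational(4, 783)), Rational(1, 2)) = Pow(Rational(292435627, 783), Rational(1, 2)) = Mul(Rational(1, 261), Pow(25441899549, Rational(1, 2)))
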